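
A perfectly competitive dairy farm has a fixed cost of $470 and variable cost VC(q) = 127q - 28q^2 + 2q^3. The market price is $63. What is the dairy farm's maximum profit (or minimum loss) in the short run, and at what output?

AVC = 127 - 28q + 2q^2; min AVC = $29 at q = 7. Since P = $63 ≥ min AVC, the firm produces.
With MC = 127 - 56q + 6q^2, P = MC on the upward-sloping part at q* = 8.
TR = 63·8 = 504. TC = 470 + 248 = 718. Profit = 504 − 718 = -$214.
Shutting down would mean losing the fixed cost of $470, so operating at a loss of $214 is better by $256.

Profit = -$214 at q = 8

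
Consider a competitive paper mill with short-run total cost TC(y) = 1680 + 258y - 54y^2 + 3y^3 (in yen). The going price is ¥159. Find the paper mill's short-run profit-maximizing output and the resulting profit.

AVC = 258 - 54y + 3y^2 has its minimum ¥15 at y = 9; price ¥159 clears that bar, so the firm operates.
With MC = 258 - 108y + 9y^2, P = MC on the upward-sloping part at y* = 11.
TR = 159·11 = 1749. TC = 1680 + 297 = 1977. Profit = 1749 − 1977 = -¥228.
That loss of ¥228 beats the ¥1680 the firm would lose by shutting down; producing recovers ¥1452 of fixed cost.

Profit = -¥228 at y = 11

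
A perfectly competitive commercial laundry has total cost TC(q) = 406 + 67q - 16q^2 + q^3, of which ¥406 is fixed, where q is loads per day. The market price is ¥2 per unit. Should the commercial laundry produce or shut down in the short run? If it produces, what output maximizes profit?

Shut down

Strip out fixed cost: VC = 67q - 16q^2 + q^3. Then AVC = 67 - 16q + q^2 and MC = 67 - 32q + 3q^2.
AVC hits its minimum where MC = AVC, at q = 8, giving min AVC = 67 - 16·8 + 8^2 = ¥3.
P = ¥2 lies below min AVC = ¥3; no output level covers variable cost.
Best response: produce nothing and absorb the ¥406 fixed cost.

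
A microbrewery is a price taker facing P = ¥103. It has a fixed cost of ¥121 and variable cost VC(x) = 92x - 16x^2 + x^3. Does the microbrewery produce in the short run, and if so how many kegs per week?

Variable cost is VC = 92x - 16x^2 + x^3, so AVC = VC/x = 92 - 16x + x^2 and MC = dTC/dx = 92 - 32x + 3x^2.
AVC hits its minimum where MC = AVC, at x = 8, giving min AVC = 92 - 16·8 + 8^2 = ¥28.
Because ¥103 ≥ ¥28, revenue can cover variable cost; the firm operates.
Set P = MC: 103 = 92 - 32x + 3x^2 → -11 - 32x + 3x^2 = 0. The roots are x = -1/3 and x = 11; the profit-maximizing output is on the rising part of MC, so x* = 11.
Check: AVC at x = 11 is ¥37 ≤ P, so revenue covers variable cost.
Profit = P·x − TC = 103·11 − 528 = ¥605.

Produce at x = 11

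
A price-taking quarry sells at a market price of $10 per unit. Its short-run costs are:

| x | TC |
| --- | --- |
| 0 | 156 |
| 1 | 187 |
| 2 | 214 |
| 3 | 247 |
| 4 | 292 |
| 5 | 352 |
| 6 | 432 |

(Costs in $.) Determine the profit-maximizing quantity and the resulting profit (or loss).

x = 0 (shut down); profit = -$156

Tabulate TR − TC: x=0: -156; x=1: -177; x=2: -194; x=3: -217; x=4: -252; x=5: -302; x=6: -372.
Profit is highest at x = 0. Equivalently, the lowest AVC in the table is 58/2 ≈ $29 at x = 2, and P = $10 falls below it — price never covers variable cost, so the firm shuts down and loses only its fixed cost.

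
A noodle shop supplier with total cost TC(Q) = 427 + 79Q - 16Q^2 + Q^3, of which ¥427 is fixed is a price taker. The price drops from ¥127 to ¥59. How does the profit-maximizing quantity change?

Output falls from 12 to 10

MC = 79 - 32Q + 3Q^2; the shutdown threshold is min AVC = ¥15 (at Q = 8).
At P = ¥127 ≥ min AVC, set P = MC on the rising branch: Q = 12.
At P = ¥59 ≥ min AVC, set P = MC: Q = 10. The firm stays open but cuts output.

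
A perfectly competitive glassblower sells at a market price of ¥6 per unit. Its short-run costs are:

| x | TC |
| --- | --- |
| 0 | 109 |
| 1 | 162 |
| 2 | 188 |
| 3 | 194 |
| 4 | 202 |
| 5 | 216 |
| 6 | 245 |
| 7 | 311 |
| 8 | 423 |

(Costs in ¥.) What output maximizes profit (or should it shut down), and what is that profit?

Profit at each row (π = 6x − TC): x=0: -109; x=1: -156; x=2: -176; x=3: -176; x=4: -178; x=5: -186; x=6: -209; x=7: -269; x=8: -375.
Profit is highest at x = 0. Equivalently, the lowest AVC in the table is 107/5 ≈ ¥21.40 at x = 5, and P = ¥6 falls below it — price never covers variable cost, so the firm shuts down and loses only its fixed cost.

x = 0 (shut down); profit = -¥109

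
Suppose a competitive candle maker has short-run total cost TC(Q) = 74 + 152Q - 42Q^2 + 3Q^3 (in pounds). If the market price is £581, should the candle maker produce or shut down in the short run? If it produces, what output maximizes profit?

Produce at Q = 13

Strip out fixed cost: VC = 152Q - 42Q^2 + 3Q^3. Then AVC = 152 - 42Q + 3Q^2 and MC = 152 - 84Q + 9Q^2.
The AVC parabola has its vertex at Q = 42/6 = 7, where AVC = 152 - 42·7 + 3·7^2 = £5.
Because £581 ≥ £5, revenue can cover variable cost; the firm operates.
Solving P = MC: -429 - 84Q + 9Q^2 = 0 ⇒ Q = -11/3 or 13. On the upward-sloping branch, Q* = 13.
Check: AVC at Q = 13 is £113 ≤ P, so revenue covers variable cost.
Profit = P·Q − TC = 581·13 − 1543 = £6010.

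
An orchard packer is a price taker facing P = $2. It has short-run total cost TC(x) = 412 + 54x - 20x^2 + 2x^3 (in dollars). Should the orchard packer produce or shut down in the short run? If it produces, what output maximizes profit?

Variable cost is VC = 54x - 20x^2 + 2x^3, so AVC = VC/x = 54 - 20x + 2x^2 and MC = dTC/dx = 54 - 40x + 6x^2.
The AVC parabola has its vertex at x = 20/4 = 5, where AVC = 54 - 20·5 + 2·5^2 = $4.
P = $2 lies below min AVC = $4; no output level covers variable cost.
Shutting down limits the loss to fixed cost, $412.

Shut down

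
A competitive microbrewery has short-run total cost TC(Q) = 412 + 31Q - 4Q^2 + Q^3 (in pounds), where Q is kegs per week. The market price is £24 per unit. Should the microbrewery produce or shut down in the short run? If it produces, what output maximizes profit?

Strip out fixed cost: VC = 31Q - 4Q^2 + Q^3. Then AVC = 31 - 4Q + Q^2 and MC = 31 - 8Q + 3Q^2.
AVC hits its minimum where MC = AVC, at Q = 2, giving min AVC = 31 - 4·2 + 2^2 = £27.
Since P = £24 < min AVC = £27, price fails to cover variable cost at any output.
Best response: produce nothing and absorb the £412 fixed cost.

Shut down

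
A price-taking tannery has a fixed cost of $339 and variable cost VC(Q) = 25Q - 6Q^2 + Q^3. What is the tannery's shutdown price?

The firm shuts down when price falls below the minimum of average variable cost. AVC = VC/Q = 25 - 6Q + Q^2.
dAVC/dQ = -6 + 2Q = 0 gives Q = 3. min AVC = 25 - 6·3 + 3^2 = 16.
So the shutdown price is $16.

$16 per unit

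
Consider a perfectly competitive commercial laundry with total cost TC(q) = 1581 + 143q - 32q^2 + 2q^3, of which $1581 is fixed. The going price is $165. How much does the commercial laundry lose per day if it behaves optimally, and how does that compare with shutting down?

AVC = 143 - 32q + 2q^2; min AVC = $15 at q = 8. Since P = $165 ≥ min AVC, the firm produces.
MC = 143 - 64q + 6q^2. Setting P = MC and taking the root on the rising branch gives q* = 11.
TR = 165·11 = 1815. TC = 1581 + 363 = 1944. Profit = 1815 − 1944 = -$129.
Shutting down would mean losing the fixed cost of $1581, so operating at a loss of $129 is better by $1452.

Profit = -$129 at q = 11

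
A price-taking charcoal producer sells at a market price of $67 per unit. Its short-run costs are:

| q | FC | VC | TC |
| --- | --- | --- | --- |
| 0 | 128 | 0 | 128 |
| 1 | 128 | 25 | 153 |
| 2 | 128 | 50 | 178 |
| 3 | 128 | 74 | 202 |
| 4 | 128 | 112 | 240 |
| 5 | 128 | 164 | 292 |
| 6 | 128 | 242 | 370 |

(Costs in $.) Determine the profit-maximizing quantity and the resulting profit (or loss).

q = 5; profit = $43

Tabulate TR − TC: q=0: -128; q=1: -86; q=2: -44; q=3: -1; q=4: 28; q=5: 43; q=6: 32.
Profit is maximized at q = 5. AVC there is 164/5 = $32.80 ≤ P, so producing beats shutting down (which would give -$128).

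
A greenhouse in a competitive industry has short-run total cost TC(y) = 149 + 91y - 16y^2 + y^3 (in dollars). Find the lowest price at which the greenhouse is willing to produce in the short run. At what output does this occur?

The firm shuts down when price falls below the minimum of average variable cost. AVC = VC/y = 91 - 16y + y^2.
dAVC/dy = -16 + 2y = 0 gives y = 8. min AVC = 91 - 16·8 + 8^2 = 27.
The firm shuts down for any P below $27.

$27 per unit, at y = 8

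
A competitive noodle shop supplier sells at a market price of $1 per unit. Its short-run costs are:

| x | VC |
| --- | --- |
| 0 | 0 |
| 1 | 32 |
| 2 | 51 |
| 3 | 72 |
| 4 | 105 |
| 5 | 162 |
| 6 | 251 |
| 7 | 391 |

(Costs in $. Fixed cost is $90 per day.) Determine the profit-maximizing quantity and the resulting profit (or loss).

Profit at each row (π = 1x − TC): x=0: -90; x=1: -121; x=2: -139; x=3: -159; x=4: -191; x=5: -247; x=6: -335; x=7: -474.
Profit is highest at x = 0. Equivalently, the lowest AVC in the table is 72/3 ≈ $24 at x = 3, and P = $1 falls below it — price never covers variable cost, so the firm shuts down and loses only its fixed cost.

x = 0 (shut down); profit = -$90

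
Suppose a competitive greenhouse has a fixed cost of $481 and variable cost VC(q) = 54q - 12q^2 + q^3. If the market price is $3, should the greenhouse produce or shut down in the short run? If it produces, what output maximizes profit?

Shut down

From TC, MC = TC'(q) = 54 - 24q + 3q^2 and AVC = VC/q = 54 - 12q + q^2.
AVC hits its minimum where MC = AVC, at q = 6, giving min AVC = 54 - 12·6 + 6^2 = $18.
With P < min AVC ($3 < $18), every unit sold adds to the loss.
Shutting down limits the loss to fixed cost, $481.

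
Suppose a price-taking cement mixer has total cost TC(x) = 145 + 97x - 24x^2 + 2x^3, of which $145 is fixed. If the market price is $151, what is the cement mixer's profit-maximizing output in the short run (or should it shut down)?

From TC, MC = TC'(x) = 97 - 48x + 6x^2 and AVC = VC/x = 97 - 24x + 2x^2.
The AVC parabola has its vertex at x = 24/4 = 6, where AVC = 97 - 24·6 + 2·6^2 = $25.
P = $151 exceeds min AVC = $25, so the firm stays open.
P = MC gives -54 - 48x + 6x^2 = 0, with roots -1 and 9. Take the larger (rising MC): x* = 9.
Check: AVC at x = 9 is $43 ≤ P, so revenue covers variable cost.
Profit = P·x − TC = 151·9 − 532 = $827.

Produce at x = 9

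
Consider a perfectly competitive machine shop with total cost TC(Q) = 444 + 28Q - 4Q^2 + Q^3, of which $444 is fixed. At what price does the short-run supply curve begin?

$24 per unit

Short-run supply begins at min AVC. From VC = 28Q - 4Q^2 + Q^3, AVC = 28 - 4Q + Q^2.
dAVC/dQ = -4 + 2Q = 0 gives Q = 2. min AVC = 28 - 4·2 + 2^2 = 24.
So the shutdown price is $24.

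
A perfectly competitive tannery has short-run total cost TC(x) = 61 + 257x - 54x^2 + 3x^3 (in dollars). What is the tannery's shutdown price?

$14 per unit

Short-run supply begins at min AVC. From VC = 257x - 54x^2 + 3x^3, AVC = 257 - 54x + 3x^2.
At the minimum of AVC, MC = AVC. MC = 257 - 108x + 9x^2; setting MC = AVC gives 6x^2 - 54x = 0, so x = 9. min AVC = 14.
So the shutdown price is $14.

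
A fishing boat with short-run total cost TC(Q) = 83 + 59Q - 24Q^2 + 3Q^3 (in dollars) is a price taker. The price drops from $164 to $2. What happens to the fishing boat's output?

Output falls from 7 to 0 (the firm shuts down)

AVC = 59 - 24Q + 3Q^2, minimized at Q = 4 where min AVC = $11. MC = 59 - 48Q + 9Q^2.
With P = $164 above the shutdown price, P = MC gives Q = 7.
At P = $2 < min AVC = $11, price no longer covers variable cost at any output, so the firm shuts down: Q = 0.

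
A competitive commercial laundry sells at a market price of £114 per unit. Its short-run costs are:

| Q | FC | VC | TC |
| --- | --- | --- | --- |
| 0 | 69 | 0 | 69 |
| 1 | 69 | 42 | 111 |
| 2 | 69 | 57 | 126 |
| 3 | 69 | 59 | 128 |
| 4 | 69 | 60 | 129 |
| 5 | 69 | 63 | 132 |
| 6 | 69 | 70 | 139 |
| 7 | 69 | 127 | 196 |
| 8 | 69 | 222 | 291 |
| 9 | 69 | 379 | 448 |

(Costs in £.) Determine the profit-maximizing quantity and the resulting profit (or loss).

Profit at each row (π = 114Q − TC): Q=0: -69; Q=1: 3; Q=2: 102; Q=3: 214; Q=4: 327; Q=5: 438; Q=6: 545; Q=7: 602; Q=8: 621; Q=9: 578.
Profit is maximized at Q = 8. AVC there is 222/8 = £27.75 ≤ P, so producing beats shutting down (which would give -£69).

Q = 8; profit = £621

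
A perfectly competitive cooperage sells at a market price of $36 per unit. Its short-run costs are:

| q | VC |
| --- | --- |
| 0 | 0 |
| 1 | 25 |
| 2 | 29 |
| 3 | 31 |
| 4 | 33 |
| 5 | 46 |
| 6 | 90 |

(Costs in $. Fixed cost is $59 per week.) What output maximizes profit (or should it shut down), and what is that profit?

Profit at each row (π = 36q − TC): q=0: -59; q=1: -48; q=2: -16; q=3: 18; q=4: 52; q=5: 75; q=6: 67.
Profit is maximized at q = 5. AVC there is 46/5 = $9.20 ≤ P, so producing beats shutting down (which would give -$59).

q = 5; profit = $75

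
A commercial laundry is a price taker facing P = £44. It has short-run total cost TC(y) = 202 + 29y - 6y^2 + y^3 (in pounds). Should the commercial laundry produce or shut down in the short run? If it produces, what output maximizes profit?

Variable cost is VC = 29y - 6y^2 + y^3, so AVC = VC/y = 29 - 6y + y^2 and MC = dTC/dy = 29 - 12y + 3y^2.
AVC is minimized where dAVC/dy = -6 + 2y = 0, at y = 3; min AVC = 29 - 6·3 + 3^2 = £20.
Since P = £44 ≥ min AVC = £20, price covers variable cost and the firm should produce.
Solving P = MC: -15 - 12y + 3y^2 = 0 ⇒ y = -1 or 5. On the upward-sloping branch, y* = 5.
Check: AVC at y = 5 is £24 ≤ P, so revenue covers variable cost.
Profit = P·y − TC = 44·5 − 322 = -£102, a loss, but smaller than the £202 fixed cost the firm would lose by shutting down.

Produce at y = 5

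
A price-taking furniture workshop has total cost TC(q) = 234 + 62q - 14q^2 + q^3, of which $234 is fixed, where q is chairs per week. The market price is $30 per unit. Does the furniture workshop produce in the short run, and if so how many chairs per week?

Produce at q = 8

Strip out fixed cost: VC = 62q - 14q^2 + q^3. Then AVC = 62 - 14q + q^2 and MC = 62 - 28q + 3q^2.
AVC is minimized where dAVC/dq = -14 + 2q = 0, at q = 7; min AVC = 62 - 14·7 + 7^2 = $13.
P = $30 exceeds min AVC = $13, so the firm stays open.
Set P = MC: 30 = 62 - 28q + 3q^2 → 32 - 28q + 3q^2 = 0. The roots are q = 4/3 and q = 8; the profit-maximizing output is on the rising part of MC, so q* = 8.
Check: AVC at q = 8 is $14 ≤ P, so revenue covers variable cost.
Profit = P·q − TC = 30·8 − 346 = -$106, a loss, but smaller than the $234 fixed cost the firm would lose by shutting down.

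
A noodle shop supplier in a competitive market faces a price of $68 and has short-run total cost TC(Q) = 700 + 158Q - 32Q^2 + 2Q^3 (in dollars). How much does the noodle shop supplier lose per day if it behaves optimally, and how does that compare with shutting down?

AVC = 158 - 32Q + 2Q^2; min AVC = $30 at Q = 8. Since P = $68 ≥ min AVC, the firm produces.
With MC = 158 - 64Q + 6Q^2, P = MC on the upward-sloping part at Q* = 9.
TR = 68·9 = 612. TC = 700 + 288 = 988. Profit = 612 − 988 = -$376.
By producing, the firm covers all variable cost plus $324 of fixed cost; shutting down would lose the full $700.

Profit = -$376 at Q = 9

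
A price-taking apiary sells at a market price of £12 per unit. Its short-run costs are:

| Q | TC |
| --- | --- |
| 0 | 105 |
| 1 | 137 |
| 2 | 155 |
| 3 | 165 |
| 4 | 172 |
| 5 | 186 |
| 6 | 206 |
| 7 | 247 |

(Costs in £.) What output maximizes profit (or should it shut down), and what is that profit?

Q = 0 (shut down); profit = -£105

Compute π = P·Q − TC at each output: Q=0: -105; Q=1: -125; Q=2: -131; Q=3: -129; Q=4: -124; Q=5: -126; Q=6: -134; Q=7: -163.
Profit is highest at Q = 0. Equivalently, the lowest AVC in the table is 81/5 ≈ £16.20 at Q = 5, and P = £12 falls below it — price never covers variable cost, so the firm shuts down and loses only its fixed cost.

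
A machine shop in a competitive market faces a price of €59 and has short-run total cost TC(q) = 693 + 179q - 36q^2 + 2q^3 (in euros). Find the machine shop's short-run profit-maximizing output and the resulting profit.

AVC = 179 - 36q + 2q^2 has its minimum €17 at q = 9; price €59 clears that bar, so the firm operates.
MC = 179 - 72q + 6q^2. Setting P = MC and taking the root on the rising branch gives q* = 10.
TR = 59·10 = 590. TC = 693 + 190 = 883. Profit = 590 − 883 = -€293.
That loss of €293 beats the €693 the firm would lose by shutting down; producing recovers €400 of fixed cost.

Profit = -€293 at q = 10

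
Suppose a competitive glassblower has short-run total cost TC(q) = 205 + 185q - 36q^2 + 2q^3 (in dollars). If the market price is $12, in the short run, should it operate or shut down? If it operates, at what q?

From TC, MC = TC'(q) = 185 - 72q + 6q^2 and AVC = VC/q = 185 - 36q + 2q^2.
AVC is minimized where dAVC/dq = -36 + 4q = 0, at q = 9; min AVC = 185 - 36·9 + 2·9^2 = $23.
P = $12 lies below min AVC = $23; no output level covers variable cost.
The firm minimizes its loss by shutting down and losing only its fixed cost of $205.

Shut down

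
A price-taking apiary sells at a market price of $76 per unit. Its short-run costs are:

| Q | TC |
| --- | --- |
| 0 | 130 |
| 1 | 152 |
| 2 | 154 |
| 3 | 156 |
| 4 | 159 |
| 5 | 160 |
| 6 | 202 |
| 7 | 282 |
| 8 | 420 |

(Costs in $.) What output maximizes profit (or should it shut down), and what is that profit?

Tabulate TR − TC: Q=0: -130; Q=1: -76; Q=2: -2; Q=3: 72; Q=4: 145; Q=5: 220; Q=6: 254; Q=7: 250; Q=8: 188.
Profit is maximized at Q = 6. AVC there is 72/6 = $12 ≤ P, so producing beats shutting down (which would give -$130).

Q = 6; profit = $254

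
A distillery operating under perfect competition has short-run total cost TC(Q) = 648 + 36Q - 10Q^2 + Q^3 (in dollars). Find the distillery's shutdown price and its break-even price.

AVC = 36 - 10Q + Q^2; minimized at Q = 5, giving min AVC = $11. That is the shutdown price.
ATC = 648/Q + 36 - 10Q + Q^2. Setting dATC/dQ = −648/Q^2 − 10 + 2Q = 0 gives Q = 9 (since 2·9^3 − 10·9^2 = 648).
min ATC = 648/9 + 36 − 10·9 + 9^2 = $99. That is the break-even price.
For $11 ≤ P < $99 the firm produces at a loss; below $11 it shuts down.

Shutdown price = $11; break-even price = $99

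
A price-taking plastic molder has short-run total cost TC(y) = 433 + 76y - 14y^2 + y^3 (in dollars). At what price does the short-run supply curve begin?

$27 per unit

The shutdown price is the minimum of AVC. VC = 76y - 14y^2 + y^3, so AVC = 76 - 14y + y^2.
At the minimum of AVC, MC = AVC. MC = 76 - 28y + 3y^2; setting MC = AVC gives 2y^2 - 14y = 0, so y = 7. min AVC = 27.
So the shutdown price is $27.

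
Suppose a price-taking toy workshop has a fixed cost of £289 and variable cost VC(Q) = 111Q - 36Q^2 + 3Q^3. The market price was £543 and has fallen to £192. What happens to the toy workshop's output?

Output falls from 12 to 9

AVC = 111 - 36Q + 3Q^2, minimized at Q = 6 where min AVC = £3. MC = 111 - 72Q + 9Q^2.
At P = £543 ≥ min AVC, set P = MC on the rising branch: Q = 12.
At P = £192 ≥ min AVC, set P = MC: Q = 9. The firm stays open but cuts output.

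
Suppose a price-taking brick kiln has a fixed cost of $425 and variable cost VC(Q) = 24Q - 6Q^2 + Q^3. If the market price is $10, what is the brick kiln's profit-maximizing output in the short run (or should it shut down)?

Shut down

Variable cost is VC = 24Q - 6Q^2 + Q^3, so AVC = VC/Q = 24 - 6Q + Q^2 and MC = dTC/dQ = 24 - 12Q + 3Q^2.
AVC is minimized where dAVC/dQ = -6 + 2Q = 0, at Q = 3; min AVC = 24 - 6·3 + 3^2 = $15.
Since P = $10 < min AVC = $15, price fails to cover variable cost at any output.
Shutting down limits the loss to fixed cost, $425.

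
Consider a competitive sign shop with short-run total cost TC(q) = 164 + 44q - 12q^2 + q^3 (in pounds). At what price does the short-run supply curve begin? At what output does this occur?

£8 per unit, at q = 6

The shutdown price is the minimum of AVC. VC = 44q - 12q^2 + q^3, so AVC = 44 - 12q + q^2.
At the minimum of AVC, MC = AVC. MC = 44 - 24q + 3q^2; setting MC = AVC gives 2q^2 - 12q = 0, so q = 6. min AVC = 8.
For P < £8 the firm produces nothing.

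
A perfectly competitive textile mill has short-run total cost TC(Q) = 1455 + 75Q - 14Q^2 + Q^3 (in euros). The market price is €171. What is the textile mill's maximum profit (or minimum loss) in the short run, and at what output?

Profit = -€15 at Q = 12

AVC = 75 - 14Q + Q^2; min AVC = €26 at Q = 7. Since P = €171 ≥ min AVC, the firm produces.
MC = 75 - 28Q + 3Q^2. Setting P = MC and taking the root on the rising branch gives Q* = 12.
TR = 171·12 = 2052. TC = 1455 + 612 = 2067. Profit = 2052 − 2067 = -€15.
Shutting down would mean losing the fixed cost of €1455, so operating at a loss of €15 is better by €1440.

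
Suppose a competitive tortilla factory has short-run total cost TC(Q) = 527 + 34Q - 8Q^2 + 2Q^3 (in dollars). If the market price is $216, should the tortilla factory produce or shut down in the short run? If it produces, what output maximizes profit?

Produce at Q = 7

Strip out fixed cost: VC = 34Q - 8Q^2 + 2Q^3. Then AVC = 34 - 8Q + 2Q^2 and MC = 34 - 16Q + 6Q^2.
AVC hits its minimum where MC = AVC, at Q = 2, giving min AVC = 34 - 8·2 + 2·2^2 = $26.
Because $216 ≥ $26, revenue can cover variable cost; the firm operates.
P = MC gives -182 - 16Q + 6Q^2 = 0, with roots -13/3 and 7. Take the larger (rising MC): Q* = 7.
Check: AVC at Q = 7 is $76 ≤ P, so revenue covers variable cost.
Profit = P·Q − TC = 216·7 − 1059 = $453.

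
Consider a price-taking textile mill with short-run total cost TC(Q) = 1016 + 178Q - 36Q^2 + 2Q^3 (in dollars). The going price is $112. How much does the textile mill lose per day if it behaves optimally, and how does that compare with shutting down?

AVC = 178 - 36Q + 2Q^2; min AVC = $16 at Q = 9. Since P = $112 ≥ min AVC, the firm produces.
With MC = 178 - 72Q + 6Q^2, P = MC on the upward-sloping part at Q* = 11.
TR = 112·11 = 1232. TC = 1016 + 264 = 1280. Profit = 1232 − 1280 = -$48.
That loss of $48 beats the $1016 the firm would lose by shutting down; producing recovers $968 of fixed cost.

Profit = -$48 at Q = 11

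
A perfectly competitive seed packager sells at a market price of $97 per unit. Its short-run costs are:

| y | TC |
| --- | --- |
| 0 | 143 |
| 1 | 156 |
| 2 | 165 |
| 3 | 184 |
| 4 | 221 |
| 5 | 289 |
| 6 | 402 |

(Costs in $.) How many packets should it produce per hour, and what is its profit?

Compute π = P·y − TC at each output: y=0: -143; y=1: -59; y=2: 29; y=3: 107; y=4: 167; y=5: 196; y=6: 180.
Profit is maximized at y = 5. AVC there is 146/5 = $29.20 ≤ P, so producing beats shutting down (which would give -$143).

y = 5; profit = $196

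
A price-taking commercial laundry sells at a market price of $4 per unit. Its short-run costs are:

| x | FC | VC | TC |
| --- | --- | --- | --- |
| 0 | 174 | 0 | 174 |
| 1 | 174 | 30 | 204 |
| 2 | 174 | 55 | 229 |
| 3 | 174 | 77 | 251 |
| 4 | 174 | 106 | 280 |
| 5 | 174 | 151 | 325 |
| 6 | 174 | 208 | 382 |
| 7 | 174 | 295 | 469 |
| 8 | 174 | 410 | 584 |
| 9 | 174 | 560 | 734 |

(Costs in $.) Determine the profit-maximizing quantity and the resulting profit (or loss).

Tabulate TR − TC: x=0: -174; x=1: -200; x=2: -221; x=3: -239; x=4: -264; x=5: -305; x=6: -358; x=7: -441; x=8: -552; x=9: -698.
Profit is highest at x = 0. Equivalently, the lowest AVC in the table is 77/3 ≈ $25.67 at x = 3, and P = $4 falls below it — price never covers variable cost, so the firm shuts down and loses only its fixed cost.

x = 0 (shut down); profit = -$174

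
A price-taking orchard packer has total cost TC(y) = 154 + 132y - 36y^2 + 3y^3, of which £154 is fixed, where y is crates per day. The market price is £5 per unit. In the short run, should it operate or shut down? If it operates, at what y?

From TC, MC = TC'(y) = 132 - 72y + 9y^2 and AVC = VC/y = 132 - 36y + 3y^2.
AVC hits its minimum where MC = AVC, at y = 6, giving min AVC = 132 - 36·6 + 3·6^2 = £24.
P = £5 lies below min AVC = £24; no output level covers variable cost.
Best response: produce nothing and absorb the £154 fixed cost.

Shut down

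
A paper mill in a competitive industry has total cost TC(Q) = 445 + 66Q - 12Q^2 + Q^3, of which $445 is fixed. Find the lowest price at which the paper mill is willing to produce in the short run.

Short-run supply begins at min AVC. From VC = 66Q - 12Q^2 + Q^3, AVC = 66 - 12Q + Q^2.
At the minimum of AVC, MC = AVC. MC = 66 - 24Q + 3Q^2; setting MC = AVC gives 2Q^2 - 12Q = 0, so Q = 6. min AVC = 30.
The firm shuts down for any P below $30.

$30 per unit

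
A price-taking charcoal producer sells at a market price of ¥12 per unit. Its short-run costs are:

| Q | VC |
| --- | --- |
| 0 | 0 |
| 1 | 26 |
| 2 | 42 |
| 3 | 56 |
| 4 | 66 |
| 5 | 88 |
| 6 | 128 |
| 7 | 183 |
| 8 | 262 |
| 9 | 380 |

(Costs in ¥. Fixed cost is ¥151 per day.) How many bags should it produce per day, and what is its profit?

Q = 0 (shut down); profit = -¥151

Profit at each row (π = 12Q − TC): Q=0: -151; Q=1: -165; Q=2: -169; Q=3: -171; Q=4: -169; Q=5: -179; Q=6: -207; Q=7: -250; Q=8: -317; Q=9: -423.
Profit is highest at Q = 0. Equivalently, the lowest AVC in the table is 66/4 ≈ ¥16.50 at Q = 4, and P = ¥12 falls below it — price never covers variable cost, so the firm shuts down and loses only its fixed cost.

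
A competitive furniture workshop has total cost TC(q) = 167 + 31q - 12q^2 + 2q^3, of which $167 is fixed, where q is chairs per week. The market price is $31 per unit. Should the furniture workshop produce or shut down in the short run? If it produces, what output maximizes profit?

Produce at q = 4

Strip out fixed cost: VC = 31q - 12q^2 + 2q^3. Then AVC = 31 - 12q + 2q^2 and MC = 31 - 24q + 6q^2.
AVC hits its minimum where MC = AVC, at q = 3, giving min AVC = 31 - 12·3 + 2·3^2 = $13.
Since P = $31 ≥ min AVC = $13, price covers variable cost and the firm should produce.
Set P = MC: 31 = 31 - 24q + 6q^2 → -24q + 6q^2 = 0. The roots are q = 0 and q = 4; the profit-maximizing output is on the rising part of MC, so q* = 4.
Check: AVC at q = 4 is $15 ≤ P, so revenue covers variable cost.
Profit = P·q − TC = 31·4 − 227 = -$103, a loss, but smaller than the $167 fixed cost the firm would lose by shutting down.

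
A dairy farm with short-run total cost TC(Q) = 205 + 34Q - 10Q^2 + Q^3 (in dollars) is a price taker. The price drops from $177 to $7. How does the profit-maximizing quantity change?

MC = 34 - 20Q + 3Q^2; the shutdown threshold is min AVC = $9 (at Q = 5).
With P = $177 above the shutdown price, P = MC gives Q = 11.
At P = $7 < min AVC = $9, price no longer covers variable cost at any output, so the firm shuts down: Q = 0.

Output falls from 11 to 0 (the firm shuts down)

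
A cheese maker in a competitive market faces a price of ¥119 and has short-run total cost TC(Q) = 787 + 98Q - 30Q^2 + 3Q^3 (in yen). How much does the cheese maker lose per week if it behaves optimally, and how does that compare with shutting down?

AVC = 98 - 30Q + 3Q^2; min AVC = ¥23 at Q = 5. Since P = ¥119 ≥ min AVC, the firm produces.
With MC = 98 - 60Q + 9Q^2, P = MC on the upward-sloping part at Q* = 7.
TR = 119·7 = 833. TC = 787 + 245 = 1032. Profit = 833 − 1032 = -¥199.
That loss of ¥199 beats the ¥787 the firm would lose by shutting down; producing recovers ¥588 of fixed cost.

Profit = -¥199 at Q = 7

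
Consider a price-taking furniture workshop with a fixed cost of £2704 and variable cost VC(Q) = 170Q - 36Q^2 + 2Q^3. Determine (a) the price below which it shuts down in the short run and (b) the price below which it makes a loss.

Shutdown price = min AVC. AVC = 170 - 36Q + 2Q^2, with vertex at Q = 9 and minimum £8.
ATC = 2704/Q + 170 - 36Q + 2Q^2. Setting dATC/dQ = −2704/Q^2 − 36 + 4Q = 0 gives Q = 13 (since 4·13^3 − 36·13^2 = 2704).
min ATC = 2704/13 + 170 − 36·13 + 2·13^2 = £248. That is the break-even price.
For £8 ≤ P < £248 the firm produces at a loss; below £8 it shuts down.

Shutdown price = £8; break-even price = £248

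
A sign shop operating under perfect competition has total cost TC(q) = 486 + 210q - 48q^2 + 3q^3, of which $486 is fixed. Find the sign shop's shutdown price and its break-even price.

Shutdown price = $18; break-even price = $75

AVC = 210 - 48q + 3q^2; minimized at q = 8, giving min AVC = $18. That is the shutdown price.
ATC = 486/q + 210 - 48q + 3q^2. Setting dATC/dq = −486/q^2 − 48 + 6q = 0 gives q = 9 (since 6·9^3 − 48·9^2 = 486).
min ATC = 486/9 + 210 − 48·9 + 3·9^2 = $75. That is the break-even price.
Between these two prices the firm operates at a loss; above $75 it earns a profit.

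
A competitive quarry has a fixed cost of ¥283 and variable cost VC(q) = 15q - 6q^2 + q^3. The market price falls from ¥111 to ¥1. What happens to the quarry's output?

Output falls from 8 to 0 (the firm shuts down)

AVC = 15 - 6q + q^2, minimized at q = 3 where min AVC = ¥6. MC = 15 - 12q + 3q^2.
At P = ¥111 ≥ min AVC, set P = MC on the rising branch: q = 8.
At P = ¥1 < min AVC = ¥6, price no longer covers variable cost at any output, so the firm shuts down: q = 0.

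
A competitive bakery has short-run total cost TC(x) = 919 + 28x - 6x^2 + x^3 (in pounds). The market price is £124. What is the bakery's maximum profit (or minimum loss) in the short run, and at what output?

AVC = 28 - 6x + x^2 has its minimum £19 at x = 3; price £124 clears that bar, so the firm operates.
MC = 28 - 12x + 3x^2. Setting P = MC and taking the root on the rising branch gives x* = 8.
TR = 124·8 = 992. TC = 919 + 352 = 1271. Profit = 992 − 1271 = -£279.
Shutting down would mean losing the fixed cost of £919, so operating at a loss of £279 is better by £640.

Profit = -£279 at x = 8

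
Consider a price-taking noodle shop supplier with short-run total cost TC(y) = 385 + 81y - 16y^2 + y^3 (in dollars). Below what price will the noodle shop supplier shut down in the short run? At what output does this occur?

The shutdown price is the minimum of AVC. VC = 81y - 16y^2 + y^3, so AVC = 81 - 16y + y^2.
At the minimum of AVC, MC = AVC. MC = 81 - 32y + 3y^2; setting MC = AVC gives 2y^2 - 16y = 0, so y = 8. min AVC = 17.
So the shutdown price is $17.

$17 per unit, at y = 8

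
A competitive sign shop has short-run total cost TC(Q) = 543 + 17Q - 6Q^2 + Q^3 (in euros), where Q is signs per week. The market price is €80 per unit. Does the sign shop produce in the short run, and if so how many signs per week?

Strip out fixed cost: VC = 17Q - 6Q^2 + Q^3. Then AVC = 17 - 6Q + Q^2 and MC = 17 - 12Q + 3Q^2.
AVC is minimized where dAVC/dQ = -6 + 2Q = 0, at Q = 3; min AVC = 17 - 6·3 + 3^2 = €8.
Because €80 ≥ €8, revenue can cover variable cost; the firm operates.
Solving P = MC: -63 - 12Q + 3Q^2 = 0 ⇒ Q = -3 or 7. On the upward-sloping branch, Q* = 7.
Check: AVC at Q = 7 is €24 ≤ P, so revenue covers variable cost.
Profit = P·Q − TC = 80·7 − 711 = -€151, a loss, but smaller than the €543 fixed cost the firm would lose by shutting down.

Produce at Q = 7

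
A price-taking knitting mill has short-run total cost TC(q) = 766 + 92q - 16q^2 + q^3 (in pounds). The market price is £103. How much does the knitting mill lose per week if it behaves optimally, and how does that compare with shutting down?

Profit = -£40 at q = 11

AVC = 92 - 16q + q^2 has its minimum £28 at q = 8; price £103 clears that bar, so the firm operates.
With MC = 92 - 32q + 3q^2, P = MC on the upward-sloping part at q* = 11.
TR = 103·11 = 1133. TC = 766 + 407 = 1173. Profit = 1133 − 1173 = -£40.
By producing, the firm covers all variable cost plus £726 of fixed cost; shutting down would lose the full £766.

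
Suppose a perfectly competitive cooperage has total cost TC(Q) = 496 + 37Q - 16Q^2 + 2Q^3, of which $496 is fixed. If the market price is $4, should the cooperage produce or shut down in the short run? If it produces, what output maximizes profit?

Shut down

Variable cost is VC = 37Q - 16Q^2 + 2Q^3, so AVC = VC/Q = 37 - 16Q + 2Q^2 and MC = dTC/dQ = 37 - 32Q + 6Q^2.
The AVC parabola has its vertex at Q = 16/4 = 4, where AVC = 37 - 16·4 + 2·4^2 = $5.
Since P = $4 < min AVC = $5, price fails to cover variable cost at any output.
Shutting down limits the loss to fixed cost, $496.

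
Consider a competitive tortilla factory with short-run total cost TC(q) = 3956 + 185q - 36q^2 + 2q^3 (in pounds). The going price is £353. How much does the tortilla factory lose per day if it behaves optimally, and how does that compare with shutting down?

Profit = -£36 at q = 14

AVC = 185 - 36q + 2q^2; min AVC = £23 at q = 9. Since P = £353 ≥ min AVC, the firm produces.
MC = 185 - 72q + 6q^2. Setting P = MC and taking the root on the rising branch gives q* = 14.
TR = 353·14 = 4942. TC = 3956 + 1022 = 4978. Profit = 4942 − 4978 = -£36.
Shutting down would mean losing the fixed cost of £3956, so operating at a loss of £36 is better by £3920.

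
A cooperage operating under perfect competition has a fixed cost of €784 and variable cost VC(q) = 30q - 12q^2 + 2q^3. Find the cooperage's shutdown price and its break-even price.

AVC = 30 - 12q + 2q^2; minimized at q = 3, giving min AVC = €12. That is the shutdown price.
ATC = 784/q + 30 - 12q + 2q^2. Setting dATC/dq = −784/q^2 − 12 + 4q = 0 gives q = 7 (since 4·7^3 − 12·7^2 = 784).
min ATC = 784/7 + 30 − 12·7 + 2·7^2 = €156. That is the break-even price.
For €12 ≤ P < €156 the firm produces at a loss; below €12 it shuts down.

Shutdown price = €12; break-even price = €156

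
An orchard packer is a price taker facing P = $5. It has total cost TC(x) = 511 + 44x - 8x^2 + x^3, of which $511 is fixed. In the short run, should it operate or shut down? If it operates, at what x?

From TC, MC = TC'(x) = 44 - 16x + 3x^2 and AVC = VC/x = 44 - 8x + x^2.
AVC is minimized where dAVC/dx = -8 + 2x = 0, at x = 4; min AVC = 44 - 8·4 + 4^2 = $28.
Since P = $5 < min AVC = $28, price fails to cover variable cost at any output.
Shutting down limits the loss to fixed cost, $511.

Shut down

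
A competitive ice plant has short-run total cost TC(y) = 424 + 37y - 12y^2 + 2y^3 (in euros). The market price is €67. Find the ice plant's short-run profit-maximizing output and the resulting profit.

Profit = -€224 at y = 5

AVC = 37 - 12y + 2y^2; min AVC = €19 at y = 3. Since P = €67 ≥ min AVC, the firm produces.
With MC = 37 - 24y + 6y^2, P = MC on the upward-sloping part at y* = 5.
TR = 67·5 = 335. TC = 424 + 135 = 559. Profit = 335 − 559 = -€224.
By producing, the firm covers all variable cost plus €200 of fixed cost; shutting down would lose the full €424.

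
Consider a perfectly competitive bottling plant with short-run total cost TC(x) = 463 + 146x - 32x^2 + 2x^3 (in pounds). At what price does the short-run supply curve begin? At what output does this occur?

The shutdown price is the minimum of AVC. VC = 146x - 32x^2 + 2x^3, so AVC = 146 - 32x + 2x^2.
At the minimum of AVC, MC = AVC. MC = 146 - 64x + 6x^2; setting MC = AVC gives 4x^2 - 32x = 0, so x = 8. min AVC = 18.
For P < £18 the firm produces nothing.

£18 per unit, at x = 8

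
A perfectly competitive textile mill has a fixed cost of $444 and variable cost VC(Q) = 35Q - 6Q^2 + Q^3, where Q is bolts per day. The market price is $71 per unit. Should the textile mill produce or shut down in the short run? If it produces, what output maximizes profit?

Variable cost is VC = 35Q - 6Q^2 + Q^3, so AVC = VC/Q = 35 - 6Q + Q^2 and MC = dTC/dQ = 35 - 12Q + 3Q^2.
The AVC parabola has its vertex at Q = 6/2 = 3, where AVC = 35 - 6·3 + 3^2 = $26.
Since P = $71 ≥ min AVC = $26, price covers variable cost and the firm should produce.
Solving P = MC: -36 - 12Q + 3Q^2 = 0 ⇒ Q = -2 or 6. On the upward-sloping branch, Q* = 6.
Check: AVC at Q = 6 is $35 ≤ P, so revenue covers variable cost.
Profit = P·Q − TC = 71·6 − 654 = -$228, a loss, but smaller than the $444 fixed cost the firm would lose by shutting down.

Produce at Q = 6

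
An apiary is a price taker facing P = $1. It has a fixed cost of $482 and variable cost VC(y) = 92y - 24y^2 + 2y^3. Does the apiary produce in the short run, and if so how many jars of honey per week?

Shut down

From TC, MC = TC'(y) = 92 - 48y + 6y^2 and AVC = VC/y = 92 - 24y + 2y^2.
AVC is minimized where dAVC/dy = -24 + 4y = 0, at y = 6; min AVC = 92 - 24·6 + 2·6^2 = $20.
P = $1 lies below min AVC = $20; no output level covers variable cost.
The firm minimizes its loss by shutting down and losing only its fixed cost of $482.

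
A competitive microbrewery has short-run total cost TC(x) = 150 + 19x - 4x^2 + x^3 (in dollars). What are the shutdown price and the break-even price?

Shutdown price = min AVC. AVC = 19 - 4x + x^2, with vertex at x = 2 and minimum $15.
ATC = 150/x + 19 - 4x + x^2. Setting dATC/dx = −150/x^2 − 4 + 2x = 0 gives x = 5 (since 2·5^3 − 4·5^2 = 150).
min ATC = 150/5 + 19 − 4·5 + 5^2 = $54. That is the break-even price.
For $15 ≤ P < $54 the firm produces at a loss; below $15 it shuts down.

Shutdown price = $15; break-even price = $54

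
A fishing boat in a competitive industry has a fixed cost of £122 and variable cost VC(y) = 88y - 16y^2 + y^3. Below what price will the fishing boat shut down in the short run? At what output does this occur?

£24 per unit, at y = 8

The shutdown price is the minimum of AVC. VC = 88y - 16y^2 + y^3, so AVC = 88 - 16y + y^2.
At the minimum of AVC, MC = AVC. MC = 88 - 32y + 3y^2; setting MC = AVC gives 2y^2 - 16y = 0, so y = 8. min AVC = 24.
So the shutdown price is £24.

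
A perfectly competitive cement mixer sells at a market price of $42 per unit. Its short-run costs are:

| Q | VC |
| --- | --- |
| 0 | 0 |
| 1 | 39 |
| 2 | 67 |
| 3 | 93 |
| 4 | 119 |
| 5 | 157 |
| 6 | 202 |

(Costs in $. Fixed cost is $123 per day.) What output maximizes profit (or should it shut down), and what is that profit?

Q = 5; profit = -$70

Profit at each row (π = 42Q − TC): Q=0: -123; Q=1: -120; Q=2: -106; Q=3: -90; Q=4: -74; Q=5: -70; Q=6: -73.
Profit is maximized at Q = 5. AVC there is 157/5 = $31.40 ≤ P, so producing beats shutting down (which would give -$123).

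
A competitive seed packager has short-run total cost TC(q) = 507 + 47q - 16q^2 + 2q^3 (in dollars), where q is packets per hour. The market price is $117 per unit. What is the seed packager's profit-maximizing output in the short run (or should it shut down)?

Produce at q = 7

Strip out fixed cost: VC = 47q - 16q^2 + 2q^3. Then AVC = 47 - 16q + 2q^2 and MC = 47 - 32q + 6q^2.
AVC is minimized where dAVC/dq = -16 + 4q = 0, at q = 4; min AVC = 47 - 16·4 + 2·4^2 = $15.
Because $117 ≥ $15, revenue can cover variable cost; the firm operates.
Set P = MC: 117 = 47 - 32q + 6q^2 → -70 - 32q + 6q^2 = 0. The roots are q = -5/3 and q = 7; the profit-maximizing output is on the rising part of MC, so q* = 7.
Check: AVC at q = 7 is $33 ≤ P, so revenue covers variable cost.
Profit = P·q − TC = 117·7 − 738 = $81.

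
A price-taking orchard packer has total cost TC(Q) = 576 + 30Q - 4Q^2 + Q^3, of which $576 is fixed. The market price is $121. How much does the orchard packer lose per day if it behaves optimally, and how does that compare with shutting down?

AVC = 30 - 4Q + Q^2 has its minimum $26 at Q = 2; price $121 clears that bar, so the firm operates.
With MC = 30 - 8Q + 3Q^2, P = MC on the upward-sloping part at Q* = 7.
TR = 121·7 = 847. TC = 576 + 357 = 933. Profit = 847 − 933 = -$86.
Shutting down would mean losing the fixed cost of $576, so operating at a loss of $86 is better by $490.

Profit = -$86 at Q = 7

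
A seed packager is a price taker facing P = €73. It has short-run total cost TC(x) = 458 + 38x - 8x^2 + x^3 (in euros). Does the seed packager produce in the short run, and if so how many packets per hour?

Strip out fixed cost: VC = 38x - 8x^2 + x^3. Then AVC = 38 - 8x + x^2 and MC = 38 - 16x + 3x^2.
AVC is minimized where dAVC/dx = -8 + 2x = 0, at x = 4; min AVC = 38 - 8·4 + 4^2 = €22.
P = €73 exceeds min AVC = €22, so the firm stays open.
Set P = MC: 73 = 38 - 16x + 3x^2 → -35 - 16x + 3x^2 = 0. The roots are x = -5/3 and x = 7; the profit-maximizing output is on the rising part of MC, so x* = 7.
Check: AVC at x = 7 is €31 ≤ P, so revenue covers variable cost.
Profit = P·x − TC = 73·7 − 675 = -€164, a loss, but smaller than the €458 fixed cost the firm would lose by shutting down.

Produce at x = 7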